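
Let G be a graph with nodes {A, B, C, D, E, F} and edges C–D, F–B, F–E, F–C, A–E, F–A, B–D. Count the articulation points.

1

Removing F increases the component count from 1 to 2, so F is a cut vertex.
By contrast removing C leaves 1 component; it is not a cut vertex. No other vertex is a cut vertex either.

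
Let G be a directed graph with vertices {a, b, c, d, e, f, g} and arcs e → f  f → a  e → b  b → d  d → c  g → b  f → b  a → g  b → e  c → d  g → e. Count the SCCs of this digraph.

{a, b, e, f, g} are all mutually reachable — one SCC of size 5.
{c, d} are all mutually reachable — one SCC of size 2.
That gives 2 strongly connected components.

2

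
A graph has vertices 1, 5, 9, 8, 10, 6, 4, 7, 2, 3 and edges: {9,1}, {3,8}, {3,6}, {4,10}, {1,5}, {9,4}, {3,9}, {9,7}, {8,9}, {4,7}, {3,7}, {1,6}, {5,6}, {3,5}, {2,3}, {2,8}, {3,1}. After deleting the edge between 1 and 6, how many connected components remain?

1 and 6 are still connected via 1-3-6, so the component count stays at 1.

1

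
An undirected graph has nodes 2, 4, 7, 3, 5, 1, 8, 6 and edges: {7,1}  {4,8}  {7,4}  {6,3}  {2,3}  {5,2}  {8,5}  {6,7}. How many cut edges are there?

1

The edges on the cycle 6-7-4-8-5-2-3-6 are not bridges since each lies on that cycle.
But removing 7–1 disconnects 7 from 1 — this is a bridge.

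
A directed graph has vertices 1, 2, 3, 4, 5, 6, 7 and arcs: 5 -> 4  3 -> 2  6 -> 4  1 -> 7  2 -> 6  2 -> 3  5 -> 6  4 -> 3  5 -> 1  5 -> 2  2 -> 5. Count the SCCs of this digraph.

{2, 3, 4, 5, 6} are all mutually reachable — one SCC of size 5.
{1} is an SCC by itself.
{7} is an SCC by itself.
That gives 3 strongly connected components.

3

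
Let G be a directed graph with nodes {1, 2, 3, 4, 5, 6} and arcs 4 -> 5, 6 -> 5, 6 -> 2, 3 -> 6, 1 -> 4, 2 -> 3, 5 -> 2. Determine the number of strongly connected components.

{2, 3, 5, 6} are all mutually reachable — one SCC of size 4.
{1} is an SCC by itself.
{4} is an SCC by itself.
That gives 3 strongly connected components.

3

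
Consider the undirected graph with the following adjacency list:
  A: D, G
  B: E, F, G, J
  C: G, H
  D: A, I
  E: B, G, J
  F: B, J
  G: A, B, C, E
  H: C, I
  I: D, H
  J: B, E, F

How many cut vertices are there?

1

Removing G increases the component count from 1 to 2, so G is a cut vertex.
By contrast removing J leaves 1 component; it is not a cut vertex. No other vertex is a cut vertex either.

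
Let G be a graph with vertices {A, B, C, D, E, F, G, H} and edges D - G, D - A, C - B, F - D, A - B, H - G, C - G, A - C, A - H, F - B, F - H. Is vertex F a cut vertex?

No

Deleting F leaves 2 components (was 2), so F is not a cut vertex.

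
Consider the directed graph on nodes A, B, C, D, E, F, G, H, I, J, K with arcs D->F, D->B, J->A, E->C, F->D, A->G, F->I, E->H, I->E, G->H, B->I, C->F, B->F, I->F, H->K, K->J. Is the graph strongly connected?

No

There is no directed path from A to E, so the graph is not strongly connected.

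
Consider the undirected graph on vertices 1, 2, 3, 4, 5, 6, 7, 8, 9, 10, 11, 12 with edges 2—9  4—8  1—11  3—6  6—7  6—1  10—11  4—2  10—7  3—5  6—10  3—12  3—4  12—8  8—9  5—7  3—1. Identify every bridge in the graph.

none

The edges on the cycle 3-6-1-3 are not bridges since each lies on that cycle.
Every edge lies on some cycle, so there are no bridges.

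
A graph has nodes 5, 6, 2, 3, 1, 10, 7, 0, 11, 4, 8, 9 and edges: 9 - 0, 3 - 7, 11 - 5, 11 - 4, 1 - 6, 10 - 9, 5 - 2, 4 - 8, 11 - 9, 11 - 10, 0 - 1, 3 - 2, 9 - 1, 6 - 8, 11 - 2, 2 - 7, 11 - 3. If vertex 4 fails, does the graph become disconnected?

Deleting 4 leaves 1 component (was 1) (its neighbors 8, 11 remain connected to each other), so 4 is not a cut vertex.

No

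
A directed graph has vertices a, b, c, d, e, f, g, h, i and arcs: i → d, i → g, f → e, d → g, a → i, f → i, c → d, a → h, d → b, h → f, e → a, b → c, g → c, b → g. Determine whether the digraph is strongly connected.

No

There is no directed path from i to h, so the graph is not strongly connected.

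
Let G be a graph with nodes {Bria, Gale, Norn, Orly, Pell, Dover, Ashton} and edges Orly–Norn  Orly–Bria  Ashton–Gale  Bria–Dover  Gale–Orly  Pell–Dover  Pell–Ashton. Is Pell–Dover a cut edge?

After removing Pell–Dover, the path Pell-Ashton-Gale-Orly-Bria-Dover still connects them, so the edge is not a bridge.

No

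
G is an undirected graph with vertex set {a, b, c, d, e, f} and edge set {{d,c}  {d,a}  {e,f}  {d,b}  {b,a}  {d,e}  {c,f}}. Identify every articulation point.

d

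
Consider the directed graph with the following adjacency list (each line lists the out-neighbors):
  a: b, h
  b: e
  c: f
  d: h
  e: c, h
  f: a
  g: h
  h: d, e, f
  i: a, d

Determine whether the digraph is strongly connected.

There is no directed path from i to g, so the graph is not strongly connected.

No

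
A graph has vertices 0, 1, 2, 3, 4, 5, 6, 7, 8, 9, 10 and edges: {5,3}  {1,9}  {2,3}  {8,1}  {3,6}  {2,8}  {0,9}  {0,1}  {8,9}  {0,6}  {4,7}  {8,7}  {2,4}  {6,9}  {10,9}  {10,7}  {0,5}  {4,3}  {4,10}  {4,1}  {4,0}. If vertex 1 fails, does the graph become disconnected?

Deleting 1 leaves 1 component (was 1) (its neighbors 0, 4, 8, 9 remain connected to each other), so 1 is not a cut vertex.

No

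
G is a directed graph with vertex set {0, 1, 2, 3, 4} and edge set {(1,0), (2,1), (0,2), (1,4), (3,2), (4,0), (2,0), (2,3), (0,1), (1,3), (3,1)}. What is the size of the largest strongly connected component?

{0, 1, 2, 3, 4} are all mutually reachable — one SCC of size 5.
The largest has 5 vertices.

5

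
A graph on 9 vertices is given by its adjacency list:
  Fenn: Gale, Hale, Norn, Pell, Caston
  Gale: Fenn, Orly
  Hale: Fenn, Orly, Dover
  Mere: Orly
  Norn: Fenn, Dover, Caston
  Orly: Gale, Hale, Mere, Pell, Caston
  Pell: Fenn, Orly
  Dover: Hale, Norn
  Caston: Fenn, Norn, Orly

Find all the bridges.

Mere-Orly

The edges on the cycle Fenn-Hale-Dover-Norn-Fenn are not bridges since each lies on that cycle.
But removing Mere-Orly disconnects Mere from Orly — this is a bridge.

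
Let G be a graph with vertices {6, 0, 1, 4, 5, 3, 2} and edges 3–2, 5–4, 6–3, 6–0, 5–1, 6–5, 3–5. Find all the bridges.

0-6, 1-5, 2-3, 4-5

The edges on the cycle 6-3-5-6 are not bridges since each lies on that cycle.
But removing 3–2 disconnects 3 from 2; removing 5–4 disconnects 5 from 4; removing 6–0 disconnects 6 from 0; removing 5–1 disconnects 5 from 1 — these are bridges.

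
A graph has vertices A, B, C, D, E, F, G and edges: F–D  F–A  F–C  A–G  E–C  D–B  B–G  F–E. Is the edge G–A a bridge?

After removing G–A, the path G-B-D-F-A still connects them, so the edge is not a bridge.

No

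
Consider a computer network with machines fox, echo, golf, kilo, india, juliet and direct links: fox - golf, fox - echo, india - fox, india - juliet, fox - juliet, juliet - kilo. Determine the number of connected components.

1

Starting from fox we can reach fox, echo, golf, kilo, india, juliet. That is one component of size 6.
Total: 1 component.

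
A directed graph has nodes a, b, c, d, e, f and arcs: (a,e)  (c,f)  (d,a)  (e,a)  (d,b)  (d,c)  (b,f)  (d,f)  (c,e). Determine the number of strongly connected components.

5

{a, e} are all mutually reachable — one SCC of size 2.
{c} is an SCC by itself.
{d} is an SCC by itself.
{f} is an SCC by itself.
{b} is an SCC by itself.
That gives 5 strongly connected components.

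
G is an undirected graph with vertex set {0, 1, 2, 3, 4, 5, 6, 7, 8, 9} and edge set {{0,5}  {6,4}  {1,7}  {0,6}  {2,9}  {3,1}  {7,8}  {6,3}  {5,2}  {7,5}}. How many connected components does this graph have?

Starting from 0 we can reach 0, 1, 2, 3, 4, 5, 6, 7, 8, 9. That is one component of size 10.
Total: 1 component.

1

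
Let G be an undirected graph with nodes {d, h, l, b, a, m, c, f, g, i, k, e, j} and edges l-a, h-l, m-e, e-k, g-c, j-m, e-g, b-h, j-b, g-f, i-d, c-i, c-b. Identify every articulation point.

b, c, e, g, h, i, l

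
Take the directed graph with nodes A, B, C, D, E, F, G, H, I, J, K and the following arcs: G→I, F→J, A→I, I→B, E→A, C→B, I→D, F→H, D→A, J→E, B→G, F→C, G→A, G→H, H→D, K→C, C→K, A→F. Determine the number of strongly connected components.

{A, B, C, D, E, F, G, H, I, J, K} are all mutually reachable — one SCC of size 11.
That gives 1 strongly connected component.

1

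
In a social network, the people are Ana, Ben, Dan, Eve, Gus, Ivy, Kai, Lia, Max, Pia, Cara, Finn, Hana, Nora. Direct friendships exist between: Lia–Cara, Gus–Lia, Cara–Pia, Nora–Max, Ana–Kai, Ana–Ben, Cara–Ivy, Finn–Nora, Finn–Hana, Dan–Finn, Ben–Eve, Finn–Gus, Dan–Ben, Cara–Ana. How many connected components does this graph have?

1

Starting from Ana we can reach Ana, Ben, Dan, Eve, Gus, Ivy, Kai, Lia, Max, Pia, Cara, Finn, Hana, Nora. That is one component of size 14.
Total: 1 component.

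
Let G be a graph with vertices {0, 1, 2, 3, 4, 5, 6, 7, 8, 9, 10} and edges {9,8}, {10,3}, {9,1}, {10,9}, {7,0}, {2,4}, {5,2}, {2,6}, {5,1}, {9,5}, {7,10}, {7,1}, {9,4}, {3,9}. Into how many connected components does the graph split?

1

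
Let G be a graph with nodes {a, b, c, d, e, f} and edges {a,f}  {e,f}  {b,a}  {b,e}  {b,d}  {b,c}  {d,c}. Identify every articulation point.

b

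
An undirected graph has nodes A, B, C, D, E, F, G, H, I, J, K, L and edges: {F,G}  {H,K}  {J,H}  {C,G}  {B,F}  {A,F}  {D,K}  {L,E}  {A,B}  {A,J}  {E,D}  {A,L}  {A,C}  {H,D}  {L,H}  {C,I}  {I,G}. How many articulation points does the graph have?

Removing A increases the component count from 1 to 2, so A is a cut vertex.
By contrast removing I leaves 1 component; it is not a cut vertex. No other vertex is a cut vertex either.

1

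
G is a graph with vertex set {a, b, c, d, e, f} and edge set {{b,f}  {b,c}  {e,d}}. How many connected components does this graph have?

a is isolated — a component by itself.
Starting from d we can reach d, e. That is one component of size 2.
Starting from b we can reach b, c, f. That is one component of size 3.
Total: 3 components.

3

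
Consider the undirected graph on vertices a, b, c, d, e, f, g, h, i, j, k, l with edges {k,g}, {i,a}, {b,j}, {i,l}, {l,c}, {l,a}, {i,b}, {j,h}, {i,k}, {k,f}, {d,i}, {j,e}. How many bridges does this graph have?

9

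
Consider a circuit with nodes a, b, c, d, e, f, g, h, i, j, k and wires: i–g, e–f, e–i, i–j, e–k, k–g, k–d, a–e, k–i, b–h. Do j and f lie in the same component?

From j we can reach a, d, e, f, g, i, j, k, which includes f.

Yes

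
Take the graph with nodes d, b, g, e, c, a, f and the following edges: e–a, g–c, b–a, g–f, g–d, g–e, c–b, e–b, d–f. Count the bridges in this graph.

0

The edges on the cycle g-d-f-g are not bridges since each lies on that cycle.
Every edge lies on some cycle, so there are no bridges.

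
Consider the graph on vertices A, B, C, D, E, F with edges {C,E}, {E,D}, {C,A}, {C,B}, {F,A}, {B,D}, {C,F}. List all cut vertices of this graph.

C

Removing C increases the component count from 1 to 2, so C is a cut vertex.
By contrast removing D leaves 1 component; it is not a cut vertex. No other vertex is a cut vertex either.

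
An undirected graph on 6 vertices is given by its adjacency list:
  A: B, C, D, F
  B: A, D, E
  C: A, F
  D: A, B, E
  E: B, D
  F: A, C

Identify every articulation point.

A

Removing A increases the component count from 1 to 2, so A is a cut vertex.
By contrast removing C leaves 1 component; it is not a cut vertex. No other vertex is a cut vertex either.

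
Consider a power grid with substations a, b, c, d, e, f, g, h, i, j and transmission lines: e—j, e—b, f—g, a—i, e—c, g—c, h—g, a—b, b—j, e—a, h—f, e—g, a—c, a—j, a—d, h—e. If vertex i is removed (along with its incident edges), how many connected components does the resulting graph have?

With i gone, the remaining components are: {a, b, c, d, e, f, g, h, j}.
That is 1 component.

1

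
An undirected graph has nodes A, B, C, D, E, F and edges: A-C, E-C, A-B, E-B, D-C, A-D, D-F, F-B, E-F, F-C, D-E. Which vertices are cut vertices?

none

Removing F, for instance, still leaves 1 component. No single vertex removal increases the component count — the graph has no articulation points.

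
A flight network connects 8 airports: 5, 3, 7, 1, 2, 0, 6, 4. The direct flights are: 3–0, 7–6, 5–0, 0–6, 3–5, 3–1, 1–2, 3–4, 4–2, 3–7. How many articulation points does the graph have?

Removing 3 increases the component count from 1 to 2, so 3 is a cut vertex.
By contrast removing 2 leaves 1 component; it is not a cut vertex. No other vertex is a cut vertex either.

1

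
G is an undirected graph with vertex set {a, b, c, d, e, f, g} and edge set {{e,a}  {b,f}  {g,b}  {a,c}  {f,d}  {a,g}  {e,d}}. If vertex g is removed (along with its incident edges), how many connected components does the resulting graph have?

1

With g gone, the remaining components are: {a, b, c, d, e, f}.
That is 1 component.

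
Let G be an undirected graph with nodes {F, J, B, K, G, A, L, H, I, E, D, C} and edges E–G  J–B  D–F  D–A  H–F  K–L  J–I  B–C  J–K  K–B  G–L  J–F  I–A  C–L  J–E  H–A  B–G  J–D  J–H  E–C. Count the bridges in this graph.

The edges on the cycle J-H-F-J are not bridges since each lies on that cycle.
Every edge lies on some cycle, so there are no bridges.

0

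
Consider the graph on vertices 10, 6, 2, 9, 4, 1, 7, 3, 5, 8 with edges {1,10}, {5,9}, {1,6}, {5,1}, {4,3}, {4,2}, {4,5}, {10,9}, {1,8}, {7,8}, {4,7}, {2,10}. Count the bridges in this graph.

The edges on the cycle 4-5-1-8-7-4 are not bridges since each lies on that cycle.
But removing 3–4 disconnects 3 from 4; removing 1–6 disconnects 1 from 6 — these are bridges.
That makes 2 bridges.

2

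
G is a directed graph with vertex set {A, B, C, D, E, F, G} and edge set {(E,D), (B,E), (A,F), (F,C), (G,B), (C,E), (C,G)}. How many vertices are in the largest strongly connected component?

{B} is an SCC by itself.
{E} is an SCC by itself.
{D} is an SCC by itself.
{F} is an SCC by itself.
{C} is an SCC by itself.
(and 2 more singleton SCCs)
The largest has 1 vertex.

1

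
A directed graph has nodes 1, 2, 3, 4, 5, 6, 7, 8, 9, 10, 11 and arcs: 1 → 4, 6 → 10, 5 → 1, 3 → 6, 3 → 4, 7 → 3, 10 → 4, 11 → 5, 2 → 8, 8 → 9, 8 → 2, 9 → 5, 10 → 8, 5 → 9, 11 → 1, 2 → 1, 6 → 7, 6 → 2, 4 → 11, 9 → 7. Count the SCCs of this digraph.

{1, 2, 3, 4, 5, 6, 7, 8, 9, 10, 11} are all mutually reachable — one SCC of size 11.
That gives 1 strongly connected component.

1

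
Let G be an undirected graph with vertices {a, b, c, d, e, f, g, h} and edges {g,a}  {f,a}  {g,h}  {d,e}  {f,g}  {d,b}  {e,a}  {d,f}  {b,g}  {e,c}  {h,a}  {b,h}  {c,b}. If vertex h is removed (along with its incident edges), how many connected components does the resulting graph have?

With h gone, the remaining components are: {a, b, c, d, e, f, g}.
That is 1 component.

1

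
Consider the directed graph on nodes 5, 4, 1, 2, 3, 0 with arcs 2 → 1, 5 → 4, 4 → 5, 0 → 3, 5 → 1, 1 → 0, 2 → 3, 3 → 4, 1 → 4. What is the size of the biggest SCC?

{0, 1, 3, 4, 5} are all mutually reachable — one SCC of size 5.
{2} is an SCC by itself.
The largest has 5 vertices.

5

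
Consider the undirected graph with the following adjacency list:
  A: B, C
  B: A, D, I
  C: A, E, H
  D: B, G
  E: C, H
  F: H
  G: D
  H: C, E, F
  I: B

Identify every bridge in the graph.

A-B, A-C, B-D, B-I, D-G, F-H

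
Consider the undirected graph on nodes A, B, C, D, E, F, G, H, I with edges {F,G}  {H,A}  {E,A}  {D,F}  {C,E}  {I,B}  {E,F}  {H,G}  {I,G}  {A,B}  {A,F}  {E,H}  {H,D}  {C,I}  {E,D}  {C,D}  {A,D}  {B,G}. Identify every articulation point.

none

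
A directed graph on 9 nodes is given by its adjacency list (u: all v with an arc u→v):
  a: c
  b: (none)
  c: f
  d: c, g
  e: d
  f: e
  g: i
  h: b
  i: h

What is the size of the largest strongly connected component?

{c, d, e, f} are all mutually reachable — one SCC of size 4.
{h} is an SCC by itself.
{i} is an SCC by itself.
{a} is an SCC by itself.
{b} is an SCC by itself.
(and 1 more singleton SCC)
The largest has 4 vertices.

4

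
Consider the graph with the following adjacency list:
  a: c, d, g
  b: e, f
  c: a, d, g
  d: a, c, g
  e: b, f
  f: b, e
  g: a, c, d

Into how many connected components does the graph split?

Starting from b we can reach b, e, f. That is one component of size 3.
Starting from a we can reach a, c, d, g. That is one component of size 4.
Total: 2 components.

2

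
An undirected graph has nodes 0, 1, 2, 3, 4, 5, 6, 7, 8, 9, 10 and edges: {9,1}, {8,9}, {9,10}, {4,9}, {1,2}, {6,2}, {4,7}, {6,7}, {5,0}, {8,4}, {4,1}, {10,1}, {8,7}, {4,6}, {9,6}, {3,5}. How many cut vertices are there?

Removing 5 increases the component count from 2 to 3, so 5 is a cut vertex.
By contrast removing 1 leaves 2 components; it is not a cut vertex. No other vertex is a cut vertex either.

1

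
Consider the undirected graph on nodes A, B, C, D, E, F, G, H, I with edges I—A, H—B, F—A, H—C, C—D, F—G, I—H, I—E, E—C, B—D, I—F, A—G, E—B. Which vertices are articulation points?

I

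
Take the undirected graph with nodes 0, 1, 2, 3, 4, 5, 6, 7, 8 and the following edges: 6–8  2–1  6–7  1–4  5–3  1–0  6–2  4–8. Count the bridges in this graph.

The edges on the cycle 6-2-1-4-8-6 are not bridges since each lies on that cycle.
But removing 3–5 disconnects 3 from 5; removing 1–0 disconnects 1 from 0; removing 6–7 disconnects 6 from 7 — these are bridges.
That makes 3 bridges.

3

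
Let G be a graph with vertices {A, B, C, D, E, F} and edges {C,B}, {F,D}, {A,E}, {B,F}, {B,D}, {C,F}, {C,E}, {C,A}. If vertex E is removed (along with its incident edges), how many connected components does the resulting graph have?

With E gone, the remaining components are: {A, B, C, D, F}.
That is 1 component.

1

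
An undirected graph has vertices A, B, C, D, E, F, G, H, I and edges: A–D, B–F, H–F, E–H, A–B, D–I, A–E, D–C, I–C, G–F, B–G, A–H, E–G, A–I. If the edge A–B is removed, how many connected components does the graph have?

1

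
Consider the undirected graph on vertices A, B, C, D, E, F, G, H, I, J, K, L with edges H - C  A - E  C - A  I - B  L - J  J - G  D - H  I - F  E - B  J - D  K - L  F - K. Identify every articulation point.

J

Removing J increases the component count from 1 to 2, so J is a cut vertex.
By contrast removing A leaves 1 component; it is not a cut vertex. No other vertex is a cut vertex either.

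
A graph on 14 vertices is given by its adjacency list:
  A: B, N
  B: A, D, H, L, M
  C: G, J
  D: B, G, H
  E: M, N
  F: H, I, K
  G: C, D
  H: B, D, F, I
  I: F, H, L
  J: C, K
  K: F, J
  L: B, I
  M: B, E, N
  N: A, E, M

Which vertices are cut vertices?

Removing B increases the component count from 1 to 2, so B is a cut vertex.
By contrast removing H leaves 1 component; it is not a cut vertex. No other vertex is a cut vertex either.

B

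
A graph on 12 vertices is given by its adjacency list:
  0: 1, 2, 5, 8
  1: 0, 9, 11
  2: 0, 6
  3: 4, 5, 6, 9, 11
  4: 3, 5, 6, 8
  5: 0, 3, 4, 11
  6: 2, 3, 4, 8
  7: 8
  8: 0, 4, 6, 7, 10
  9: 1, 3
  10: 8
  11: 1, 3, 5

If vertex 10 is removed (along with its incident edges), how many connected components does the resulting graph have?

With 10 gone, the remaining components are: {0, 1, 2, 3, 4, 5, 6, 7, 8, 9, 11}.
That is 1 component.

1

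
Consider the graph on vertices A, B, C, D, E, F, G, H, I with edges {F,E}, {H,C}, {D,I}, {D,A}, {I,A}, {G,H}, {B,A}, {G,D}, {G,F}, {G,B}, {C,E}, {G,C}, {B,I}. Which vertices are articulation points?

Removing G increases the component count from 1 to 2, so G is a cut vertex.
By contrast removing D leaves 1 component; it is not a cut vertex. No other vertex is a cut vertex either.

G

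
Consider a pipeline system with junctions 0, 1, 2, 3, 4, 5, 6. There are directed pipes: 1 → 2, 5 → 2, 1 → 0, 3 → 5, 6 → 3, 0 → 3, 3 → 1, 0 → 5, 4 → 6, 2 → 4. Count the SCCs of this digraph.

{0, 1, 2, 3, 4, 5, 6} are all mutually reachable — one SCC of size 7.
That gives 1 strongly connected component.

1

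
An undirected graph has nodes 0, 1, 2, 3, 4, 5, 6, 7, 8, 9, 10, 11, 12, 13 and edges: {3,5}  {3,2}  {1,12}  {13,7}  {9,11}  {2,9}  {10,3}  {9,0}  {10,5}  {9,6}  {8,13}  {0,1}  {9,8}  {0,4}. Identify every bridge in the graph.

0-1, 0-4, 0-9, 1-12, 11-9, 13-7, 13-8, 2-3, 2-9, 6-9, 8-9

The edges on the cycle 10-3-5-10 are not bridges since each lies on that cycle.
But removing 2 - 9 disconnects 2 from 9; removing 1 - 12 disconnects 1 from 12; removing 1 - 0 disconnects 1 from 0; removing 9 - 8 disconnects 9 from 8 — these are bridges.
In total 11 edges are bridges.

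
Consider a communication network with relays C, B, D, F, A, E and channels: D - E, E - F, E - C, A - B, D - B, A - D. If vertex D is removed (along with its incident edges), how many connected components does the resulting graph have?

2

With D gone, the remaining components are: {A, B}; {C, E, F}.
That is 2 components.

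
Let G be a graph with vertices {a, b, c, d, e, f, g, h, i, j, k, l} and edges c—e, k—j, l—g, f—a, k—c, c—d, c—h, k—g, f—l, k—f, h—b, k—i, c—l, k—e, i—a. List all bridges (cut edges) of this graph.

b-h, c-d, c-h, j-k

The edges on the cycle k-f-l-c-k are not bridges since each lies on that cycle.
But removing j—k disconnects j from k; removing d—c disconnects d from c; removing h—b disconnects h from b; removing h—c disconnects h from c — these are bridges.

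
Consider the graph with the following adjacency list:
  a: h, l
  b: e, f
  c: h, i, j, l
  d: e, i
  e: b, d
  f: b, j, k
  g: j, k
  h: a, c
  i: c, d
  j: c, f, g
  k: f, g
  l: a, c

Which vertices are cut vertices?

Removing c increases the component count from 1 to 2, so c is a cut vertex.
By contrast removing e leaves 1 component; it is not a cut vertex. No other vertex is a cut vertex either.

c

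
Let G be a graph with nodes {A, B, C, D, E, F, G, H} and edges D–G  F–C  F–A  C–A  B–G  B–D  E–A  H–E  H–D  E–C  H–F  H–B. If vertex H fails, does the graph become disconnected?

Deleting H raises the number of components from 1 to 2, so H is a cut vertex.

Yes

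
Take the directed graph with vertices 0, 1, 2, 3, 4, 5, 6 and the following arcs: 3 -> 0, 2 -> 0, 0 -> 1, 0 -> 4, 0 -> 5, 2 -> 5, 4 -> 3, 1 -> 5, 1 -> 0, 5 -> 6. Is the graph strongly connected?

No

There is no directed path from 5 to 2, so the graph is not strongly connected.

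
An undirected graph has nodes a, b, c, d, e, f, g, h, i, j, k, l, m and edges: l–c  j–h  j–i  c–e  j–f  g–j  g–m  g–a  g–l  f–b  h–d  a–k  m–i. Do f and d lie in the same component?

Yes

From f we can reach a, b, c, d, e, f, g, h, i, j, k, l, m, which includes d.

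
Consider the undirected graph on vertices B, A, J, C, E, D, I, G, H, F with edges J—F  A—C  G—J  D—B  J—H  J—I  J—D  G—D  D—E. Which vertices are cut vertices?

D, J

Removing D increases the component count from 2 to 4, so D is a cut vertex.
Removing J increases the component count from 2 to 5, so J is a cut vertex.
By contrast removing A leaves 2 components; it is not a cut vertex. No other vertex is a cut vertex either.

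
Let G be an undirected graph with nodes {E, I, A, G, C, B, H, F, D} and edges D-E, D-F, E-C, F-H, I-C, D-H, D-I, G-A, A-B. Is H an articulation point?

Deleting H leaves 2 components (was 2), so H is not a cut vertex.

No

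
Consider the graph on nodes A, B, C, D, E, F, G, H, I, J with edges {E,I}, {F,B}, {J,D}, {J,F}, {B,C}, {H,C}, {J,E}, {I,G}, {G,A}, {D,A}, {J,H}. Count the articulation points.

Removing J increases the component count from 1 to 2, so J is a cut vertex.
By contrast removing A leaves 1 component; it is not a cut vertex. No other vertex is a cut vertex either.

1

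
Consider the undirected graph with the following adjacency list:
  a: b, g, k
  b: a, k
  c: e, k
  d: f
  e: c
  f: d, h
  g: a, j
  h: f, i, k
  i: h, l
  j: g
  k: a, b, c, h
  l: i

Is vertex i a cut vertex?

Deleting i raises the number of components from 1 to 2, so i is a cut vertex.

Yes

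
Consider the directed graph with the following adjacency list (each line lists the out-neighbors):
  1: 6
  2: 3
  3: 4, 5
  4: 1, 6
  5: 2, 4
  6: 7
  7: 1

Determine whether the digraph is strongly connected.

No

There is no directed path from 7 to 5, so the graph is not strongly connected.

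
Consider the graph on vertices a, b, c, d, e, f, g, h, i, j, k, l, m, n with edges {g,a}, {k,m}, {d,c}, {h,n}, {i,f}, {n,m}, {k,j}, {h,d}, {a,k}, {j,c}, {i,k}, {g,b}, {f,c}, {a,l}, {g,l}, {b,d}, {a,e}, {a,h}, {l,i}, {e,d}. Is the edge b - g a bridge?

After removing b - g, the path b-d-h-a-g still connects them, so the edge is not a bridge.

No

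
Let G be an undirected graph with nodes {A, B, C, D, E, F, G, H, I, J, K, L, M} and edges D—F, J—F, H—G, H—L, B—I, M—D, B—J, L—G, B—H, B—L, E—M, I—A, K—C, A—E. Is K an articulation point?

No

Deleting K leaves 2 components (was 2), so K is not a cut vertex.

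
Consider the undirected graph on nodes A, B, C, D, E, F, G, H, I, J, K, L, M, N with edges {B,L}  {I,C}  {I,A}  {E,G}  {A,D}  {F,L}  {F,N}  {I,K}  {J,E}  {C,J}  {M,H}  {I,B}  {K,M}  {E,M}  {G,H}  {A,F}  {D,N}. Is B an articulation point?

Deleting B leaves 1 component (was 1) (its neighbors I, L remain connected to each other), so B is not a cut vertex.

No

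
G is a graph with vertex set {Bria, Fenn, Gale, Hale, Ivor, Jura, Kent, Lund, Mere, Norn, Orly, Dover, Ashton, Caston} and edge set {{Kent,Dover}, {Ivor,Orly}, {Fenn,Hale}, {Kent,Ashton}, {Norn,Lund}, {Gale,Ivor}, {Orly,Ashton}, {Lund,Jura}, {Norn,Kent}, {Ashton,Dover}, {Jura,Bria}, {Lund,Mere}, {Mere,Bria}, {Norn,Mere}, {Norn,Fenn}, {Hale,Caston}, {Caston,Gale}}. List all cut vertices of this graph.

Removing Norn increases the component count from 1 to 2, so Norn is a cut vertex.
By contrast removing Bria leaves 1 component; it is not a cut vertex. No other vertex is a cut vertex either.

Norn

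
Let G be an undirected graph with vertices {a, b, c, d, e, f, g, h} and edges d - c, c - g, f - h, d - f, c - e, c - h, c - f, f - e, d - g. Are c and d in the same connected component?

Yes

From c we can reach c, d, e, f, g, h, which includes d.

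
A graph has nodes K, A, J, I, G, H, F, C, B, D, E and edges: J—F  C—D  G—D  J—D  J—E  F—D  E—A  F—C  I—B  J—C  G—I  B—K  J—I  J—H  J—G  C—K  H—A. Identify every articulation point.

Removing J increases the component count from 1 to 2, so J is a cut vertex.
By contrast removing G leaves 1 component; it is not a cut vertex. No other vertex is a cut vertex either.

J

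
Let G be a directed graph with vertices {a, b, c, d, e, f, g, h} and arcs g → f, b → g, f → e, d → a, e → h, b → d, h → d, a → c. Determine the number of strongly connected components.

8

{b} is an SCC by itself.
{h} is an SCC by itself.
{g} is an SCC by itself.
{e} is an SCC by itself.
{a} is an SCC by itself.
(and 3 more singleton SCCs)
That gives 8 strongly connected components.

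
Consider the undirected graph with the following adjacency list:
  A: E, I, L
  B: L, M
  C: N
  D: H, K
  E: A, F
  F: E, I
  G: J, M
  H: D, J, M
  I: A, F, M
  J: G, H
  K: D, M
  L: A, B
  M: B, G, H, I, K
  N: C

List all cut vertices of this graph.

M

Removing M increases the component count from 2 to 3, so M is a cut vertex.
By contrast removing A leaves 2 components; it is not a cut vertex. No other vertex is a cut vertex either.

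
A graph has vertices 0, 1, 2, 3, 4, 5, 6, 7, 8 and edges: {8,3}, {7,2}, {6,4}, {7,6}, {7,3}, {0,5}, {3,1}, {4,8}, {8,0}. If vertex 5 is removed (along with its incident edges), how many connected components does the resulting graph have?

1

With 5 gone, the remaining components are: {0, 1, 2, 3, 4, 6, 7, 8}.
That is 1 component.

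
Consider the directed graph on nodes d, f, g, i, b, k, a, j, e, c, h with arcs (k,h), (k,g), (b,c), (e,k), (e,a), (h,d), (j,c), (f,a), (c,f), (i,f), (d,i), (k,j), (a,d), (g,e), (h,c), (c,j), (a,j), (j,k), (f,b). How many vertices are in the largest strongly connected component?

{a, b, c, d, e, f, g, h, i, j, k} are all mutually reachable — one SCC of size 11.
The largest has 11 vertices.

11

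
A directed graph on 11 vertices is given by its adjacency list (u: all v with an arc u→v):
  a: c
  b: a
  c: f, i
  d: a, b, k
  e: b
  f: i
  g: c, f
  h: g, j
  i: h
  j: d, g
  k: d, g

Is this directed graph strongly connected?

There is no directed path from d to e, so the graph is not strongly connected.

No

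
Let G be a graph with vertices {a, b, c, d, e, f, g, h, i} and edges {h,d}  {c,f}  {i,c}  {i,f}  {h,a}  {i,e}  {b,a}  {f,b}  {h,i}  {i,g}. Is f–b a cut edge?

After removing f–b, the path f-i-h-a-b still connects them, so the edge is not a bridge.

No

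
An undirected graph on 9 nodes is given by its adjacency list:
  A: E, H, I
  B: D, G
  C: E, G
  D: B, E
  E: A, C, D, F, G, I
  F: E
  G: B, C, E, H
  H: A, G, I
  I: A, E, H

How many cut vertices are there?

1

Removing E increases the component count from 1 to 2, so E is a cut vertex.
By contrast removing B leaves 1 component; it is not a cut vertex. No other vertex is a cut vertex either.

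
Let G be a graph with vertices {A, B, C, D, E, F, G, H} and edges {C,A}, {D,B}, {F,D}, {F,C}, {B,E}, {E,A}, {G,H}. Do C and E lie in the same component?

From C we can reach A, B, C, D, E, F, which includes E.

Yes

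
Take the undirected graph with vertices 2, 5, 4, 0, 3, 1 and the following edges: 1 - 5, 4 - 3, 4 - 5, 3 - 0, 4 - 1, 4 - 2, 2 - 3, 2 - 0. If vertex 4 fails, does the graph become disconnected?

Deleting 4 raises the number of components from 1 to 2, so 4 is a cut vertex.

Yes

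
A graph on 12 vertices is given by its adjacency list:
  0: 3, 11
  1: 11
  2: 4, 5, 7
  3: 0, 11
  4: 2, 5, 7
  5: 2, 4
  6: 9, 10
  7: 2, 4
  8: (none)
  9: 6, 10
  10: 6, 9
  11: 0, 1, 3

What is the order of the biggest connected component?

4

8 is isolated — a component by itself.
Starting from 6 we can reach 6, 9, 10. That is one component of size 3.
Starting from 0 we can reach 0, 1, 3, 11. That is one component of size 4.
Starting from 2 we can reach 2, 4, 5, 7. That is one component of size 4.
The largest has 4 vertices.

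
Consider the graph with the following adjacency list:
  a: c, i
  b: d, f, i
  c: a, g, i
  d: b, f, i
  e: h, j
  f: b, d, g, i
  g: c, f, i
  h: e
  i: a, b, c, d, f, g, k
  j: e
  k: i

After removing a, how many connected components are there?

2

With a gone, the remaining components are: {e, h, j}; {b, c, d, f, g, i, k}.
That is 2 components.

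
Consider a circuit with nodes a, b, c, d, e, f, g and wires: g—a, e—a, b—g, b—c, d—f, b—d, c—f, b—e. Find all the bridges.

none

The edges on the cycle b-g-a-e-b are not bridges since each lies on that cycle.
Every edge lies on some cycle, so there are no bridges.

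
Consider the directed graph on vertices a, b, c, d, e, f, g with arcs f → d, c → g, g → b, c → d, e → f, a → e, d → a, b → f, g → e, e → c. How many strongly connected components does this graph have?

1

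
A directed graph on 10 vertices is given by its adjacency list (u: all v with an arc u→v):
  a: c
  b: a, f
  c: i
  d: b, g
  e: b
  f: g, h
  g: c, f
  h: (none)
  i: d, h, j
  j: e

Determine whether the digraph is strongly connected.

There is no directed path from h to c, so the graph is not strongly connected.

No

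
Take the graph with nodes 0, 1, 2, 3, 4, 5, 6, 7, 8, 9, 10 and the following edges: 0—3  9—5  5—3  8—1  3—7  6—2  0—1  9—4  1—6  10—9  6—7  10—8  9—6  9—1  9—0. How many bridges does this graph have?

The edges on the cycle 10-8-1-0-9-10 are not bridges since each lies on that cycle.
But removing 2—6 disconnects 2 from 6; removing 4—9 disconnects 4 from 9 — these are bridges.
That makes 2 bridges.

2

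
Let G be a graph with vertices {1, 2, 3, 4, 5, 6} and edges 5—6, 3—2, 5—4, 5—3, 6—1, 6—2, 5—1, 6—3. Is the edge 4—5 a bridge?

Removing 4—5 leaves no path between 4 and 5: the component count goes from 1 to 2. So it is a bridge.

Yes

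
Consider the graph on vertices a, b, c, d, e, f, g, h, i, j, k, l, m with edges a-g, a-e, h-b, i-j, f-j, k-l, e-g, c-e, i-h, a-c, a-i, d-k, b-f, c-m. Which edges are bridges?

The edges on the cycle a-c-e-a are not bridges since each lies on that cycle.
But removing c-m disconnects c from m; removing d-k disconnects d from k; removing a-i disconnects a from i; removing k-l disconnects k from l — these are bridges.

a-i, c-m, d-k, k-l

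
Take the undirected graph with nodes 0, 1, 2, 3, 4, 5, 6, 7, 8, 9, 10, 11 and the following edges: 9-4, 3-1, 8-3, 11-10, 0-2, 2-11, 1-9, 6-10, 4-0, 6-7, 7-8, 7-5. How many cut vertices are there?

Removing 7 increases the component count from 1 to 2, so 7 is a cut vertex.
By contrast removing 0 leaves 1 component; it is not a cut vertex. No other vertex is a cut vertex either.

1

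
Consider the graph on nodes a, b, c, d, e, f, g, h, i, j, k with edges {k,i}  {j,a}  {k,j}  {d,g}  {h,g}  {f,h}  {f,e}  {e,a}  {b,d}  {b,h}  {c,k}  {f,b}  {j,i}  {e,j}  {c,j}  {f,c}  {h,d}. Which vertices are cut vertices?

f

Removing f increases the component count from 1 to 2, so f is a cut vertex.
By contrast removing d leaves 1 component; it is not a cut vertex. No other vertex is a cut vertex either.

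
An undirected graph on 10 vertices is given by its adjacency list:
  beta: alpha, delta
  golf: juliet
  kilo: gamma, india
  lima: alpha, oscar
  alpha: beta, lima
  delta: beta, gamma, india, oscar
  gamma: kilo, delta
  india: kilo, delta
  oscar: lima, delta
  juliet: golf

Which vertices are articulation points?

delta

Removing delta increases the component count from 2 to 3, so delta is a cut vertex.
By contrast removing gamma leaves 2 components; it is not a cut vertex. No other vertex is a cut vertex either.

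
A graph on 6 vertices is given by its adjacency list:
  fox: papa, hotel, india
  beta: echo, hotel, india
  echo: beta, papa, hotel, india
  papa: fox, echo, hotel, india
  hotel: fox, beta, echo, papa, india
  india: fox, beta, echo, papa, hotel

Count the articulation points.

0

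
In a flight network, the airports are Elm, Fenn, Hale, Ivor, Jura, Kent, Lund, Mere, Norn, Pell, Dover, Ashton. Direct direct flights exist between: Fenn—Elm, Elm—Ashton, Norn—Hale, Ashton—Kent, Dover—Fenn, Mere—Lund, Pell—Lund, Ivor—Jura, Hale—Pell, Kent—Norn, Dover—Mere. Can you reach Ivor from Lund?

The component containing Lund is {Elm, Fenn, Hale, Kent, Lund, Mere, Norn, Pell, Dover, Ashton}, and Ivor is not in it.

No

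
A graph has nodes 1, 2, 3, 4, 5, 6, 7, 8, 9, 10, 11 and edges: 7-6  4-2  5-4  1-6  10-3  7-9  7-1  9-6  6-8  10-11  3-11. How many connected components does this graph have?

3

Starting from 3 we can reach 3, 10, 11. That is one component of size 3.
Starting from 2 we can reach 2, 4, 5. That is one component of size 3.
Starting from 1 we can reach 1, 6, 7, 8, 9. That is one component of size 5.
Total: 3 components.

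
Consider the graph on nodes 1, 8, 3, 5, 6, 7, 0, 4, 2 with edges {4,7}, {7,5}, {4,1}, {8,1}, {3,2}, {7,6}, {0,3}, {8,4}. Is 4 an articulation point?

Yes

Deleting 4 raises the number of components from 2 to 3, so 4 is a cut vertex.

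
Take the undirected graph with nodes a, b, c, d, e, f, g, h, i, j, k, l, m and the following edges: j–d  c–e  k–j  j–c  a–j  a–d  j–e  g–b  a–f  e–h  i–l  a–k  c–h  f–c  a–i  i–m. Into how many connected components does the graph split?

Starting from b we can reach b, g. That is one component of size 2.
Starting from a we can reach a, c, d, e, f, h, i, j, k, l, m. That is one component of size 11.
Total: 2 components.

2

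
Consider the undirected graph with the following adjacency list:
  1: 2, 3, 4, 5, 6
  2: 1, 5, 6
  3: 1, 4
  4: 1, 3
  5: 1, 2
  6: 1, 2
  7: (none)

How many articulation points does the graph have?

Removing 1 increases the component count from 2 to 3, so 1 is a cut vertex.
By contrast removing 6 leaves 2 components; it is not a cut vertex. No other vertex is a cut vertex either.

1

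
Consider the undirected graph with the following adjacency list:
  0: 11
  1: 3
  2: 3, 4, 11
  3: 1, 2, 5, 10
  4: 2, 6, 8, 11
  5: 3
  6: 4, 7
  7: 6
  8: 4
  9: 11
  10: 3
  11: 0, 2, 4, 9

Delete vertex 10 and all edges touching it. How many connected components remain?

1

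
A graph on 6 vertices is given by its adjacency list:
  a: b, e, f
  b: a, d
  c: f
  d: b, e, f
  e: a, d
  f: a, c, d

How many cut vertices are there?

1

Removing f increases the component count from 1 to 2, so f is a cut vertex.
By contrast removing c leaves 1 component; it is not a cut vertex. No other vertex is a cut vertex either.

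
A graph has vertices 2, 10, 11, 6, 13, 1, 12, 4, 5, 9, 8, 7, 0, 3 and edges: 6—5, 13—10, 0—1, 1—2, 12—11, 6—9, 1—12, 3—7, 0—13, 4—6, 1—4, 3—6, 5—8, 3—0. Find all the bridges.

0-13, 1-12, 1-2, 10-13, 11-12, 3-7, 5-6, 5-8, 6-9

The edges on the cycle 3-0-1-4-6-3 are not bridges since each lies on that cycle.
But removing 6—5 disconnects 6 from 5; removing 1—12 disconnects 1 from 12; removing 0—13 disconnects 0 from 13; removing 10—13 disconnects 10 from 13 — these are bridges.
In total 9 edges are bridges.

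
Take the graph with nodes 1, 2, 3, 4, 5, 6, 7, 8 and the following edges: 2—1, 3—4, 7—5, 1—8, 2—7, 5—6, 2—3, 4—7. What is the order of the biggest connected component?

8

Starting from 1 we can reach 1, 2, 3, 4, 5, 6, 7, 8. That is one component of size 8.
The largest has 8 vertices.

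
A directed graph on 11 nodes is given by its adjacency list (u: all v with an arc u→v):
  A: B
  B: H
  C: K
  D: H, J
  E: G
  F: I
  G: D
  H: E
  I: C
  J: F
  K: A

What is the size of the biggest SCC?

11

{A, B, C, D, E, F, G, H, I, J, K} are all mutually reachable — one SCC of size 11.
The largest has 11 vertices.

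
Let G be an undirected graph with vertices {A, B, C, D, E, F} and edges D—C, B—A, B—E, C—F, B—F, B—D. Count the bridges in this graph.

The edges on the cycle B-D-C-F-B are not bridges since each lies on that cycle.
But removing B—A disconnects B from A; removing B—E disconnects B from E — these are bridges.
That makes 2 bridges.

2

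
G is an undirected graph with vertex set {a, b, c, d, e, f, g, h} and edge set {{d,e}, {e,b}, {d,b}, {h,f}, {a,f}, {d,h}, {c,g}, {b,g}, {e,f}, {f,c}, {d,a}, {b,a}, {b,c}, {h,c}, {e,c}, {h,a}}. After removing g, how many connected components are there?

1

With g gone, the remaining components are: {a, b, c, d, e, f, h}.
That is 1 component.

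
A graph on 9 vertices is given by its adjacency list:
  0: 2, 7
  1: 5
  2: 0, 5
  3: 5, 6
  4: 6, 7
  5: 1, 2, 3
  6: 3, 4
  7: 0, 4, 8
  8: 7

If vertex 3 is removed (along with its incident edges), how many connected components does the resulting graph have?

With 3 gone, the remaining components are: {0, 1, 2, 4, 5, 6, 7, 8}.
That is 1 component.

1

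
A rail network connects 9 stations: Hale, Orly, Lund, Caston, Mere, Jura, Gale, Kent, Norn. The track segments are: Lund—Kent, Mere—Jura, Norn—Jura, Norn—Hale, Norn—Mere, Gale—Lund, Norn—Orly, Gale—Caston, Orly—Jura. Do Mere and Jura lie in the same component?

From Mere we can reach Hale, Jura, Mere, Norn, Orly, which includes Jura.

Yes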